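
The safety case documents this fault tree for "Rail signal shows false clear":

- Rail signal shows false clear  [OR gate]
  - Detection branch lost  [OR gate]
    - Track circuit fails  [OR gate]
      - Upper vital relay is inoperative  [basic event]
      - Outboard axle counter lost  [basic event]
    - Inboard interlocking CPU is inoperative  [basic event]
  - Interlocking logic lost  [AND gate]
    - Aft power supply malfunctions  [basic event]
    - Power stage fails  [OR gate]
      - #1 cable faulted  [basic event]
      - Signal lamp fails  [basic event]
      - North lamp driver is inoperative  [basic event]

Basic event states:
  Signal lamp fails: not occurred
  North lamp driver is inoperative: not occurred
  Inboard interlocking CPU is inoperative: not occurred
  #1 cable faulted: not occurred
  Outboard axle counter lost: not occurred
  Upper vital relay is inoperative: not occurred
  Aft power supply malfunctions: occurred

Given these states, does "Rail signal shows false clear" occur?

No

Track circuit fails [OR]: Upper vital relay is inoperative=not, Outboard axle counter lost=not → no input occurs → does not occur.
Detection branch lost [OR]: Track circuit fails=not, Inboard interlocking CPU is inoperative=not → no input occurs → does not occur.
Power stage fails [OR]: #1 cable faulted=not, Signal lamp fails=not, North lamp driver is inoperative=not → no input occurs → does not occur.
Interlocking logic lost [AND]: Aft power supply malfunctions=occurs, Power stage fails=not → not all inputs occur → does not occur.
Rail signal shows false clear [OR]: Detection branch lost=not, Interlocking logic lost=not → no input occurs → does not occur.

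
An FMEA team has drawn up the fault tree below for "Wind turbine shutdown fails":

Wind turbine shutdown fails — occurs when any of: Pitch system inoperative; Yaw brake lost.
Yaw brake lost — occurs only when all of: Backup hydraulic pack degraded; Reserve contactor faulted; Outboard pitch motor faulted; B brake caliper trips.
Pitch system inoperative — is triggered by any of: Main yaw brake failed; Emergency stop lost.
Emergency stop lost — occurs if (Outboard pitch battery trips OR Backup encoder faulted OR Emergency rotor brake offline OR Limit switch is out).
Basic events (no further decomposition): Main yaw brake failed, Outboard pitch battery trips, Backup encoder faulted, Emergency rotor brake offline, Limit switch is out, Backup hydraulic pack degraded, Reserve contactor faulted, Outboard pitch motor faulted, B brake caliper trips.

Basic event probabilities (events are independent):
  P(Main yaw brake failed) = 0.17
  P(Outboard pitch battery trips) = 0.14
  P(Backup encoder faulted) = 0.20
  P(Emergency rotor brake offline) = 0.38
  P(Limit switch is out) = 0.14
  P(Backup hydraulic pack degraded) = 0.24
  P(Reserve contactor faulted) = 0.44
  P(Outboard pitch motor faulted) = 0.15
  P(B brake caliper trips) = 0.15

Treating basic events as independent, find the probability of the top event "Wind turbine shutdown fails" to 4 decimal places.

0.6962

P(Emergency stop lost) [OR] = 1 − (1−0.14) × (1−0.20) × (1−0.38) × (1−0.14) = 0.633158
P(Pitch system inoperative) [OR] = 1 − (1−0.17) × (1−0.633158) = 0.695521
P(Yaw brake lost) [AND] = 0.24 × 0.44 × 0.15 × 0.15 = 0.002376
P(Wind turbine shutdown fails) [OR] = 1 − (1−0.695521) × (1−0.002376) = 0.696244
Rounded to 4 decimal places: P(Wind turbine shutdown fails) ≈ 0.6962.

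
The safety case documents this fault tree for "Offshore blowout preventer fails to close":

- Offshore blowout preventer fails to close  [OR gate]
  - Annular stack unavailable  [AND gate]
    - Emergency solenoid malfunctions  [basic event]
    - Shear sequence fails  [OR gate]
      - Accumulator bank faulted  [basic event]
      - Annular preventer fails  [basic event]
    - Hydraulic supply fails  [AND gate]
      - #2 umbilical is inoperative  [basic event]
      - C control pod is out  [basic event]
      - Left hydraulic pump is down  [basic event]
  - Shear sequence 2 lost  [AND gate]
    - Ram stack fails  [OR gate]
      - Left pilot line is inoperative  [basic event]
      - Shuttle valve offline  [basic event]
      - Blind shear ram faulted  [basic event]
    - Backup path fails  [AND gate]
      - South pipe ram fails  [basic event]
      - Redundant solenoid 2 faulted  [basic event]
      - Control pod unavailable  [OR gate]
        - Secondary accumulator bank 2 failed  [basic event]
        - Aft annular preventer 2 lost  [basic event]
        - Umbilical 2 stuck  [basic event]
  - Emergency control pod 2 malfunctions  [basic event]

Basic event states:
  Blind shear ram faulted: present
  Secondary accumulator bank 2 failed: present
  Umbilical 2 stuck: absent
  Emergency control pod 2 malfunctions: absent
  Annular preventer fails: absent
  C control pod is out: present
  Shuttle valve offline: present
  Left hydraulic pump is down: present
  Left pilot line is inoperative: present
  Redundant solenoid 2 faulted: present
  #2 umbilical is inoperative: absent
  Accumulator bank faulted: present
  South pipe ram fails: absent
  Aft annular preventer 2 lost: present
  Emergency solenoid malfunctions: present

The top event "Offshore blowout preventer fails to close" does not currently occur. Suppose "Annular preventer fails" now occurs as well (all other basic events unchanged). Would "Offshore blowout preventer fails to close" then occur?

Counterfactual: set "Annular preventer fails" to occurred.
Shear sequence fails [OR]: Accumulator bank faulted=occurs, Annular preventer fails=occurs → at least one input occurs → occurs.
Hydraulic supply fails [AND]: #2 umbilical is inoperative=not, C control pod is out=occurs, Left hydraulic pump is down=occurs → not all inputs occur → does not occur.
Annular stack unavailable [AND]: Emergency solenoid malfunctions=occurs, Shear sequence fails=occurs, Hydraulic supply fails=not → not all inputs occur → does not occur.
Ram stack fails [OR]: Left pilot line is inoperative=occurs, Shuttle valve offline=occurs, Blind shear ram faulted=occurs → at least one input occurs → occurs.
Control pod unavailable [OR]: Secondary accumulator bank 2 failed=occurs, Aft annular preventer 2 lost=occurs, Umbilical 2 stuck=not → at least one input occurs → occurs.
Backup path fails [AND]: South pipe ram fails=not, Redundant solenoid 2 faulted=occurs, Control pod unavailable=occurs → not all inputs occur → does not occur.
Shear sequence 2 lost [AND]: Ram stack fails=occurs, Backup path fails=not → not all inputs occur → does not occur.
Offshore blowout preventer fails to close [OR]: Annular stack unavailable=not, Shear sequence 2 lost=not, Emergency control pod 2 malfunctions=not → no input occurs → does not occur.

No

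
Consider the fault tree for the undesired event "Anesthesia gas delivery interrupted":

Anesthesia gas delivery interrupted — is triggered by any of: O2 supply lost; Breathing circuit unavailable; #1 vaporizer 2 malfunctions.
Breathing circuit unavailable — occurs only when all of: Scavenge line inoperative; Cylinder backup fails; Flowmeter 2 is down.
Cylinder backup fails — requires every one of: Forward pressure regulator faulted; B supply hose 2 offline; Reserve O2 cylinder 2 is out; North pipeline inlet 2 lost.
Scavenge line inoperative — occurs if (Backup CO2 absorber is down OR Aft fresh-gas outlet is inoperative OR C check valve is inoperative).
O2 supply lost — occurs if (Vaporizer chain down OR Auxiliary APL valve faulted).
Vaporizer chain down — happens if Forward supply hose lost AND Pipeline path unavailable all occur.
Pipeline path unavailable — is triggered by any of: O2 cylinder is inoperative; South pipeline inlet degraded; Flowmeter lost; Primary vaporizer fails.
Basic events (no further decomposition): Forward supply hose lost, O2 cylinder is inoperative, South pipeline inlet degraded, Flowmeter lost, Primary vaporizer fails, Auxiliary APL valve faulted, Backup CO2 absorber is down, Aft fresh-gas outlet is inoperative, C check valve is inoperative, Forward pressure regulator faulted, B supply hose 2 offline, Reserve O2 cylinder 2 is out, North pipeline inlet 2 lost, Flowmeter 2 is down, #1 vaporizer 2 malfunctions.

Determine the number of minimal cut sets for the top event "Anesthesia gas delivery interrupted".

Pipeline path unavailable [OR]: union of children's cut sets → 4 cut set(s).
Vaporizer chain down [AND]: one cut set from each child combined → 1 × 4 = 4 cut set(s).
O2 supply lost [OR]: union of children's cut sets → 5 cut set(s).
Scavenge line inoperative [OR]: union of children's cut sets → 3 cut set(s).
Cylinder backup fails [AND]: one cut set from each child combined → 1 × 1 × 1 × 1 = 1 cut set(s).
Breathing circuit unavailable [AND]: one cut set from each child combined → 3 × 1 × 1 = 3 cut set(s).
Anesthesia gas delivery interrupted [OR]: union of children's cut sets → 9 cut set(s).
Minimal cut sets: {Forward supply hose lost, O2 cylinder is inoperative}; {Forward supply hose lost, South pipeline inlet degraded}; {Flowmeter lost, Forward supply hose lost}; {Forward supply hose lost, Primary vaporizer fails}; {Auxiliary APL valve faulted}; {B supply hose 2 offline, Backup CO2 absorber is down, Flowmeter 2 is down, Forward pressure regulator faulted, North pipeline inlet 2 lost, Reserve O2 cylinder 2 is out}; {Aft fresh-gas outlet is inoperative, B supply hose 2 offline, Flowmeter 2 is down, Forward pressure regulator faulted, North pipeline inlet 2 lost, Reserve O2 cylinder 2 is out}; {B supply hose 2 offline, C check valve is inoperative, Flowmeter 2 is down, Forward pressure regulator faulted, North pipeline inlet 2 lost, Reserve O2 cylinder 2 is out}; {#1 vaporizer 2 malfunctions}.

9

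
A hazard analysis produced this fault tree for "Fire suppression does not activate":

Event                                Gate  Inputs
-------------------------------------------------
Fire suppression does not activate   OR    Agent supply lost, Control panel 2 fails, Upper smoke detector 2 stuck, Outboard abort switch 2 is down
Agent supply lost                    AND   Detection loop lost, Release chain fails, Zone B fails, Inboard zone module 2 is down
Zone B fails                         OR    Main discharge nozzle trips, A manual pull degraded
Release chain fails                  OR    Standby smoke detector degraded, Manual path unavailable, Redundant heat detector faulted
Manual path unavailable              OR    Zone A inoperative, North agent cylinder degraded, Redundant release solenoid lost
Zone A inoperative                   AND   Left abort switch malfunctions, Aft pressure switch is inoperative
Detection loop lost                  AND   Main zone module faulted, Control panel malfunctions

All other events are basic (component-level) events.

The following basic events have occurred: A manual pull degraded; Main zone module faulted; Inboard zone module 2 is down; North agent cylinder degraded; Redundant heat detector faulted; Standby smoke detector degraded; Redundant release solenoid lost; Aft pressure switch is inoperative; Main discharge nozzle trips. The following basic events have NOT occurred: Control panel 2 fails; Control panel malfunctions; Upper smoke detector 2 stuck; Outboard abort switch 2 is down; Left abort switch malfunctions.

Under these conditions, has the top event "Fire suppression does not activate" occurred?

Detection loop lost [AND]: Main zone module faulted=occurs, Control panel malfunctions=not → not all inputs occur → does not occur.
Zone A inoperative [AND]: Left abort switch malfunctions=not, Aft pressure switch is inoperative=occurs → not all inputs occur → does not occur.
Manual path unavailable [OR]: Zone A inoperative=not, North agent cylinder degraded=occurs, Redundant release solenoid lost=occurs → at least one input occurs → occurs.
Release chain fails [OR]: Standby smoke detector degraded=occurs, Manual path unavailable=occurs, Redundant heat detector faulted=occurs → at least one input occurs → occurs.
Zone B fails [OR]: Main discharge nozzle trips=occurs, A manual pull degraded=occurs → at least one input occurs → occurs.
Agent supply lost [AND]: Detection loop lost=not, Release chain fails=occurs, Zone B fails=occurs, Inboard zone module 2 is down=occurs → not all inputs occur → does not occur.
Fire suppression does not activate [OR]: Agent supply lost=not, Control panel 2 fails=not, Upper smoke detector 2 stuck=not, Outboard abort switch 2 is down=not → no input occurs → does not occur.

No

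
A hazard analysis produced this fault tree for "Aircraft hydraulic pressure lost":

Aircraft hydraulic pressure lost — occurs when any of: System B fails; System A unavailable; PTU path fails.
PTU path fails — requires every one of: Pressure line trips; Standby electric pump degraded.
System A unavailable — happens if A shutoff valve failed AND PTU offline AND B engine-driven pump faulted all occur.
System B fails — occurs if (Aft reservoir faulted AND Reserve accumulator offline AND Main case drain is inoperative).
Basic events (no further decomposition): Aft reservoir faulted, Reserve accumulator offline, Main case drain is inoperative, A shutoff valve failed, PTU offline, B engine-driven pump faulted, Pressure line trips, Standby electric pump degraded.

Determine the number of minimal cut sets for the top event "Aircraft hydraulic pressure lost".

3

System B fails [AND]: one cut set from each child combined → 1 × 1 × 1 = 1 cut set(s).
System A unavailable [AND]: one cut set from each child combined → 1 × 1 × 1 = 1 cut set(s).
PTU path fails [AND]: one cut set from each child combined → 1 × 1 = 1 cut set(s).
Aircraft hydraulic pressure lost [OR]: union of children's cut sets → 3 cut set(s).
Minimal cut sets: {Aft reservoir faulted, Main case drain is inoperative, Reserve accumulator offline}; {A shutoff valve failed, B engine-driven pump faulted, PTU offline}; {Pressure line trips, Standby electric pump degraded}.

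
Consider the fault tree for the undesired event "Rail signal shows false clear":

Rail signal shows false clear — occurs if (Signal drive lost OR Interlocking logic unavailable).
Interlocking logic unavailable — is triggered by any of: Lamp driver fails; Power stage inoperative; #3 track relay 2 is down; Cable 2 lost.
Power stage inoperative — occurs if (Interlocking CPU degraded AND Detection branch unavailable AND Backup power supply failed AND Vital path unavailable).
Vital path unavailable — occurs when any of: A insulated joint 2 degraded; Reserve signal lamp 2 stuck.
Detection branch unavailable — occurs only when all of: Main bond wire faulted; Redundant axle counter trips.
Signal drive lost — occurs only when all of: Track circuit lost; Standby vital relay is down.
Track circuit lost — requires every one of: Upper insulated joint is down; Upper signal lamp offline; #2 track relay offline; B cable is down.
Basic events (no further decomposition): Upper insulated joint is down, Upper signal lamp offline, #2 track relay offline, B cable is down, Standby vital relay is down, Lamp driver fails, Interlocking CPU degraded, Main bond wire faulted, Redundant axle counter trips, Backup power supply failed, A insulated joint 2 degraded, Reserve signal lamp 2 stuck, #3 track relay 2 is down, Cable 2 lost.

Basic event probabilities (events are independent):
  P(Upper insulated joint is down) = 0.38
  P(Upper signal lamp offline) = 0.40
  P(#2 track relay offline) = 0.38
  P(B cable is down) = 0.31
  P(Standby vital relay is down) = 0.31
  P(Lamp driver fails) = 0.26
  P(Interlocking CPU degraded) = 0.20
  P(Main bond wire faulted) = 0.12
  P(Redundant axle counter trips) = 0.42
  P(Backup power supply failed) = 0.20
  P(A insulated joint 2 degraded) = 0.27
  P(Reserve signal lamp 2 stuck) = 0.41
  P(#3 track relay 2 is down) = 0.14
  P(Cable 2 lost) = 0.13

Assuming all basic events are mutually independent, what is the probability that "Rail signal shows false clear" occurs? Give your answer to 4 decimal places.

P(Track circuit lost) [AND] = 0.38 × 0.40 × 0.38 × 0.31 = 0.017906
P(Signal drive lost) [AND] = 0.017906 × 0.31 = 0.005551
P(Detection branch unavailable) [AND] = 0.12 × 0.42 = 0.050400
P(Vital path unavailable) [OR] = 1 − (1−0.27) × (1−0.41) = 0.569300
P(Power stage inoperative) [AND] = 0.20 × 0.050400 × 0.20 × 0.569300 = 0.001148
P(Interlocking logic unavailable) [OR] = 1 − (1−0.26) × (1−0.001148) × (1−0.14) × (1−0.13) = 0.446968
P(Rail signal shows false clear) [OR] = 1 − (1−0.005551) × (1−0.446968) = 0.450038
Rounded to 4 decimal places: P(Rail signal shows false clear) ≈ 0.4500.

0.4500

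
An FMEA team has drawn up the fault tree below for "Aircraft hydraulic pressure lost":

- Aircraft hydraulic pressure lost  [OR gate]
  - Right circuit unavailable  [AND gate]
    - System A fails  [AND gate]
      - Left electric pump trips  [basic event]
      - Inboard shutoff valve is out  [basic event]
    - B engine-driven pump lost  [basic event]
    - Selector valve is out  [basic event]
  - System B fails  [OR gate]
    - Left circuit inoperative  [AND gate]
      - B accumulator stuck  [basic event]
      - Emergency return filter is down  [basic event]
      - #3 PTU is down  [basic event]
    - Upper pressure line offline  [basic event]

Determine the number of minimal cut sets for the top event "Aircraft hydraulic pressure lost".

3

System A fails [AND]: one cut set from each child combined → 1 × 1 = 1 cut set(s).
Right circuit unavailable [AND]: one cut set from each child combined → 1 × 1 × 1 = 1 cut set(s).
Left circuit inoperative [AND]: one cut set from each child combined → 1 × 1 × 1 = 1 cut set(s).
System B fails [OR]: union of children's cut sets → 2 cut set(s).
Aircraft hydraulic pressure lost [OR]: union of children's cut sets → 3 cut set(s).
Minimal cut sets: {B engine-driven pump lost, Inboard shutoff valve is out, Left electric pump trips, Selector valve is out}; {#3 PTU is down, B accumulator stuck, Emergency return filter is down}; {Upper pressure line offline}.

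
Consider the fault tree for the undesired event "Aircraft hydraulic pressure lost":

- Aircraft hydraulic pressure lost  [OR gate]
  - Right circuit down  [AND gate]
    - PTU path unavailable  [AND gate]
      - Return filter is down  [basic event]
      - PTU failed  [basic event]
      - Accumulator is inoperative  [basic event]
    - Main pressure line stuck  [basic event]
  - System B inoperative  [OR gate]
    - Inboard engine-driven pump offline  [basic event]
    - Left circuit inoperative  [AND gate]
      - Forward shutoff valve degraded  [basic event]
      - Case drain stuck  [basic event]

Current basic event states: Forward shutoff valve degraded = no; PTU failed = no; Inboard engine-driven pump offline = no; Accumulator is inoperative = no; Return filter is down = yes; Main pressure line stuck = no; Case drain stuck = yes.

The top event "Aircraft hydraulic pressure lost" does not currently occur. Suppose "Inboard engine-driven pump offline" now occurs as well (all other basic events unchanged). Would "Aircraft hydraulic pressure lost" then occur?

Yes

Counterfactual: set "Inboard engine-driven pump offline" to occurred.
PTU path unavailable [AND]: Return filter is down=occurs, PTU failed=not, Accumulator is inoperative=not → not all inputs occur → does not occur.
Right circuit down [AND]: PTU path unavailable=not, Main pressure line stuck=not → not all inputs occur → does not occur.
Left circuit inoperative [AND]: Forward shutoff valve degraded=not, Case drain stuck=occurs → not all inputs occur → does not occur.
System B inoperative [OR]: Inboard engine-driven pump offline=occurs, Left circuit inoperative=not → at least one input occurs → occurs.
Aircraft hydraulic pressure lost [OR]: Right circuit down=not, System B inoperative=occurs → at least one input occurs → occurs.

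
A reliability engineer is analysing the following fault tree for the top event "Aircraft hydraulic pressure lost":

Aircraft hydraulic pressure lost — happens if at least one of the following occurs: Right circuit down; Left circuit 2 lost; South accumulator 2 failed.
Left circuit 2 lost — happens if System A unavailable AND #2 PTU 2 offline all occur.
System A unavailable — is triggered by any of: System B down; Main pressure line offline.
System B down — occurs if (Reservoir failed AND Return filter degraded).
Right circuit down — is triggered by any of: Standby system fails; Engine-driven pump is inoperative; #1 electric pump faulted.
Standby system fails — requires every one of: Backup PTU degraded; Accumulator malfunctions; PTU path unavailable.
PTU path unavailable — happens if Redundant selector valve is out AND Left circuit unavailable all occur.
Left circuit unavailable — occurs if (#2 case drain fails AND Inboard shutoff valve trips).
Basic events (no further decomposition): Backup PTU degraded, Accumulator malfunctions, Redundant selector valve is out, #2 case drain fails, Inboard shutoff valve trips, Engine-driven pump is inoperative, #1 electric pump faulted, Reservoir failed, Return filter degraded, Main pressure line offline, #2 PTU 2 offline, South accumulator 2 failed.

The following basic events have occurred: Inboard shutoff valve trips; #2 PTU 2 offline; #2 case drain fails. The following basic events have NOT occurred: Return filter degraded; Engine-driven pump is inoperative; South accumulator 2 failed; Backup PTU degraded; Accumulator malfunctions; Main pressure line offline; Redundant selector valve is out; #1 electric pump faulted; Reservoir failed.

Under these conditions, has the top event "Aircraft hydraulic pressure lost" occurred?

Left circuit unavailable [AND]: #2 case drain fails=occurs, Inboard shutoff valve trips=occurs → all inputs occur → occurs.
PTU path unavailable [AND]: Redundant selector valve is out=not, Left circuit unavailable=occurs → not all inputs occur → does not occur.
Standby system fails [AND]: Backup PTU degraded=not, Accumulator malfunctions=not, PTU path unavailable=not → not all inputs occur → does not occur.
Right circuit down [OR]: Standby system fails=not, Engine-driven pump is inoperative=not, #1 electric pump faulted=not → no input occurs → does not occur.
System B down [AND]: Reservoir failed=not, Return filter degraded=not → not all inputs occur → does not occur.
System A unavailable [OR]: System B down=not, Main pressure line offline=not → no input occurs → does not occur.
Left circuit 2 lost [AND]: System A unavailable=not, #2 PTU 2 offline=occurs → not all inputs occur → does not occur.
Aircraft hydraulic pressure lost [OR]: Right circuit down=not, Left circuit 2 lost=not, South accumulator 2 failed=not → no input occurs → does not occur.

No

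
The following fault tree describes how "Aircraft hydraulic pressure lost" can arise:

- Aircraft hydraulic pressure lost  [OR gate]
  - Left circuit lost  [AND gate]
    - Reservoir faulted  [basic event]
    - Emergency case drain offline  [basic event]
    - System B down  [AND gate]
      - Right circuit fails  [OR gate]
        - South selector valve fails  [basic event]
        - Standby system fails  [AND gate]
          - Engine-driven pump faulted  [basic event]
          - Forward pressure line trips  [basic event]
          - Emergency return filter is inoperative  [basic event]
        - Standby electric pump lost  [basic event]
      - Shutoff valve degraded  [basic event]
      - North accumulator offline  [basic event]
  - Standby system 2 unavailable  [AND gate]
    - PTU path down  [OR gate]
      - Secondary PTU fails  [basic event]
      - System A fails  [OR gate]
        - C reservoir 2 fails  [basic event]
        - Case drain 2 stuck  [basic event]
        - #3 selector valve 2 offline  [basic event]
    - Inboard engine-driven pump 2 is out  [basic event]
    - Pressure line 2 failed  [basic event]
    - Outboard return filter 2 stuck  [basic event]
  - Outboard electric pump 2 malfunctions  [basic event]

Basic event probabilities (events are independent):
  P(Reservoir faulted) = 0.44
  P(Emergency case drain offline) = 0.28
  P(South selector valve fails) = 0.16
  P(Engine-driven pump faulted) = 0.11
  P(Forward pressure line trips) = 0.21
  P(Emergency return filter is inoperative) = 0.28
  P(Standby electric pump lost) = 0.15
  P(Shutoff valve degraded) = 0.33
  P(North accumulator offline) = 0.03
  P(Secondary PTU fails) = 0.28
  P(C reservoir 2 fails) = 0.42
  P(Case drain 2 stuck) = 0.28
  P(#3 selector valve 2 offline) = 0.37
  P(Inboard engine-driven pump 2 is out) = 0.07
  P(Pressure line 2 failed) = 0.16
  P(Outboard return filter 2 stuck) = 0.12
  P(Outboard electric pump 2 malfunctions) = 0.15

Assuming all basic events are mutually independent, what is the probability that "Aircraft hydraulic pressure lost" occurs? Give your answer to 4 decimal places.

0.1512

P(Standby system fails) [AND] = 0.11 × 0.21 × 0.28 = 0.006468
P(Right circuit fails) [OR] = 1 − (1−0.16) × (1−0.006468) × (1−0.15) = 0.290618
P(System B down) [AND] = 0.290618 × 0.33 × 0.03 = 0.002877
P(Left circuit lost) [AND] = 0.44 × 0.28 × 0.002877 = 0.000354
P(System A fails) [OR] = 1 − (1−0.42) × (1−0.28) × (1−0.37) = 0.736912
P(PTU path down) [OR] = 1 − (1−0.28) × (1−0.736912) = 0.810577
P(Standby system 2 unavailable) [AND] = 0.810577 × 0.07 × 0.16 × 0.12 = 0.001089
P(Aircraft hydraulic pressure lost) [OR] = 1 − (1−0.000354) × (1−0.001089) × (1−0.15) = 0.151226
Rounded to 4 decimal places: P(Aircraft hydraulic pressure lost) ≈ 0.1512.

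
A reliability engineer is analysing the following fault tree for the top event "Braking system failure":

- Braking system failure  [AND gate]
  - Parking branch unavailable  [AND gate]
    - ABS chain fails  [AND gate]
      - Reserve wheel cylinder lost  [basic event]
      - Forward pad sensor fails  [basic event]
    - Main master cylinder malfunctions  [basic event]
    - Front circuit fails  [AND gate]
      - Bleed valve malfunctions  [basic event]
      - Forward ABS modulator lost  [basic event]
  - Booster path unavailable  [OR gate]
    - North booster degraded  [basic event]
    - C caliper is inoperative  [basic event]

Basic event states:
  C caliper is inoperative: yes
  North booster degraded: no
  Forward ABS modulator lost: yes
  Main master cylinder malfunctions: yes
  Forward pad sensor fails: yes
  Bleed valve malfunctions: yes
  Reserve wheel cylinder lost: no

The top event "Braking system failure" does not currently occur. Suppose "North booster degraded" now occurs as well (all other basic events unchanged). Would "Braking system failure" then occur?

Counterfactual: set "North booster degraded" to occurred.
ABS chain fails [AND]: Reserve wheel cylinder lost=not, Forward pad sensor fails=occurs → not all inputs occur → does not occur.
Front circuit fails [AND]: Bleed valve malfunctions=occurs, Forward ABS modulator lost=occurs → all inputs occur → occurs.
Parking branch unavailable [AND]: ABS chain fails=not, Main master cylinder malfunctions=occurs, Front circuit fails=occurs → not all inputs occur → does not occur.
Booster path unavailable [OR]: North booster degraded=occurs, C caliper is inoperative=occurs → at least one input occurs → occurs.
Braking system failure [AND]: Parking branch unavailable=not, Booster path unavailable=occurs → not all inputs occur → does not occur.

No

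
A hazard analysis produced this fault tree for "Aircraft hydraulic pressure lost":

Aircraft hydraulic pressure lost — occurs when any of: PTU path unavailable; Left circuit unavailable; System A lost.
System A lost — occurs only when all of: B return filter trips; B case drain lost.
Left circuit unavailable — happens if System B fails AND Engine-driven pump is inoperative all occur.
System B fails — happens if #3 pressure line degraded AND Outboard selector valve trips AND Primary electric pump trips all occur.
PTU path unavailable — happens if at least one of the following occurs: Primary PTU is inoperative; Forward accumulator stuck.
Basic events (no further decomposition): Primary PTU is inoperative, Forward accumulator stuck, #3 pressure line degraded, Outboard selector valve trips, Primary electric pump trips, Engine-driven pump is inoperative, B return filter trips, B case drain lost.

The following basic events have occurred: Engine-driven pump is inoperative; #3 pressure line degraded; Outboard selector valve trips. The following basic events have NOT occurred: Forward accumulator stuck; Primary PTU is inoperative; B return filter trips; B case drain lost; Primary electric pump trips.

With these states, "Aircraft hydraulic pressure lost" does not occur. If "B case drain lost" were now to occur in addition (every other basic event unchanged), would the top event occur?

Counterfactual: set "B case drain lost" to occurred.
PTU path unavailable [OR]: Primary PTU is inoperative=not, Forward accumulator stuck=not → no input occurs → does not occur.
System B fails [AND]: #3 pressure line degraded=occurs, Outboard selector valve trips=occurs, Primary electric pump trips=not → not all inputs occur → does not occur.
Left circuit unavailable [AND]: System B fails=not, Engine-driven pump is inoperative=occurs → not all inputs occur → does not occur.
System A lost [AND]: B return filter trips=not, B case drain lost=occurs → not all inputs occur → does not occur.
Aircraft hydraulic pressure lost [OR]: PTU path unavailable=not, Left circuit unavailable=not, System A lost=not → no input occurs → does not occur.

No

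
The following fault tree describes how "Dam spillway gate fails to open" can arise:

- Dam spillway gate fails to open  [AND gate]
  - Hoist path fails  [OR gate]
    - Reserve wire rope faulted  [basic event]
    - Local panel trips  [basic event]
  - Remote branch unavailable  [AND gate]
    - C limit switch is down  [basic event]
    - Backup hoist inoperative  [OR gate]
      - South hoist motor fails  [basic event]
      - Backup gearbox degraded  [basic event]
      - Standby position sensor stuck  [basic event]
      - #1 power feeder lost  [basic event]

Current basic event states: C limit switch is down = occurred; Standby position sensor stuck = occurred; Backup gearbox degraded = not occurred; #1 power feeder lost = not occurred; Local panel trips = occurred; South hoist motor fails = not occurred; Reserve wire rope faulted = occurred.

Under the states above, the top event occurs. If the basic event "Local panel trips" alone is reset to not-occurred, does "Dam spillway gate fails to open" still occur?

Counterfactual: set "Local panel trips" to not occurred.
Hoist path fails [OR]: Reserve wire rope faulted=occurs, Local panel trips=not → at least one input occurs → occurs.
Backup hoist inoperative [OR]: South hoist motor fails=not, Backup gearbox degraded=not, Standby position sensor stuck=occurs, #1 power feeder lost=not → at least one input occurs → occurs.
Remote branch unavailable [AND]: C limit switch is down=occurs, Backup hoist inoperative=occurs → all inputs occur → occurs.
Dam spillway gate fails to open [AND]: Hoist path fails=occurs, Remote branch unavailable=occurs → all inputs occur → occurs.

Yes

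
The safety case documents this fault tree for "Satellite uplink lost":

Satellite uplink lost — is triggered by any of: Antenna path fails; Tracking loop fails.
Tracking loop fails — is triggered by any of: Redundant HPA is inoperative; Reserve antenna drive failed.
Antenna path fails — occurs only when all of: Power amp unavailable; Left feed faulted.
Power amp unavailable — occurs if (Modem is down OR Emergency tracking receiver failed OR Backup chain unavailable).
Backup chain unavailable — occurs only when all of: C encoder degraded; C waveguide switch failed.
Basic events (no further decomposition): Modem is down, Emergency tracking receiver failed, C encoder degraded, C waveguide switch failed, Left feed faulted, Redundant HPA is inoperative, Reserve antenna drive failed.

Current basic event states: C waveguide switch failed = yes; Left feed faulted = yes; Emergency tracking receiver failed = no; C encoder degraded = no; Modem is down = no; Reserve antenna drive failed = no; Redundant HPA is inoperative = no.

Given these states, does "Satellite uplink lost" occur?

Backup chain unavailable [AND]: C encoder degraded=not, C waveguide switch failed=occurs → not all inputs occur → does not occur.
Power amp unavailable [OR]: Modem is down=not, Emergency tracking receiver failed=not, Backup chain unavailable=not → no input occurs → does not occur.
Antenna path fails [AND]: Power amp unavailable=not, Left feed faulted=occurs → not all inputs occur → does not occur.
Tracking loop fails [OR]: Redundant HPA is inoperative=not, Reserve antenna drive failed=not → no input occurs → does not occur.
Satellite uplink lost [OR]: Antenna path fails=not, Tracking loop fails=not → no input occurs → does not occur.

No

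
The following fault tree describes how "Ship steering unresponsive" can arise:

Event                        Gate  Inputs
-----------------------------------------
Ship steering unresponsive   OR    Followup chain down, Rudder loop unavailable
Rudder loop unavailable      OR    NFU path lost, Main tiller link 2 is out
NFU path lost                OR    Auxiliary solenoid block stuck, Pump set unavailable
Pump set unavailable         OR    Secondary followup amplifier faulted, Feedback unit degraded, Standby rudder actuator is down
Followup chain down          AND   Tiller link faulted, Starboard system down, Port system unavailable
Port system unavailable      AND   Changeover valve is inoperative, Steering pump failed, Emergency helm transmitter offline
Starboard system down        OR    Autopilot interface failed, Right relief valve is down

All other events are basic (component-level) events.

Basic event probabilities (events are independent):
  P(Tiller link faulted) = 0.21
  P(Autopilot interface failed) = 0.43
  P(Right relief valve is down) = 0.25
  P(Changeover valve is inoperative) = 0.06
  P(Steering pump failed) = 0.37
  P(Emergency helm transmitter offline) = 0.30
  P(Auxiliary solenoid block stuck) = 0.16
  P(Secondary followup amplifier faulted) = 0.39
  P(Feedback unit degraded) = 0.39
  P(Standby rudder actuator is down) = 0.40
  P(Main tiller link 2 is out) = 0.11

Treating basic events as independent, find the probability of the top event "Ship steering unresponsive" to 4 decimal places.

P(Starboard system down) [OR] = 1 − (1−0.43) × (1−0.25) = 0.572500
P(Port system unavailable) [AND] = 0.06 × 0.37 × 0.30 = 0.006660
P(Followup chain down) [AND] = 0.21 × 0.572500 × 0.006660 = 0.000801
P(Pump set unavailable) [OR] = 1 − (1−0.39) × (1−0.39) × (1−0.40) = 0.776740
P(NFU path lost) [OR] = 1 − (1−0.16) × (1−0.776740) = 0.812462
P(Rudder loop unavailable) [OR] = 1 − (1−0.812462) × (1−0.11) = 0.833091
P(Ship steering unresponsive) [OR] = 1 − (1−0.000801) × (1−0.833091) = 0.833225
Rounded to 4 decimal places: P(Ship steering unresponsive) ≈ 0.8332.

0.8332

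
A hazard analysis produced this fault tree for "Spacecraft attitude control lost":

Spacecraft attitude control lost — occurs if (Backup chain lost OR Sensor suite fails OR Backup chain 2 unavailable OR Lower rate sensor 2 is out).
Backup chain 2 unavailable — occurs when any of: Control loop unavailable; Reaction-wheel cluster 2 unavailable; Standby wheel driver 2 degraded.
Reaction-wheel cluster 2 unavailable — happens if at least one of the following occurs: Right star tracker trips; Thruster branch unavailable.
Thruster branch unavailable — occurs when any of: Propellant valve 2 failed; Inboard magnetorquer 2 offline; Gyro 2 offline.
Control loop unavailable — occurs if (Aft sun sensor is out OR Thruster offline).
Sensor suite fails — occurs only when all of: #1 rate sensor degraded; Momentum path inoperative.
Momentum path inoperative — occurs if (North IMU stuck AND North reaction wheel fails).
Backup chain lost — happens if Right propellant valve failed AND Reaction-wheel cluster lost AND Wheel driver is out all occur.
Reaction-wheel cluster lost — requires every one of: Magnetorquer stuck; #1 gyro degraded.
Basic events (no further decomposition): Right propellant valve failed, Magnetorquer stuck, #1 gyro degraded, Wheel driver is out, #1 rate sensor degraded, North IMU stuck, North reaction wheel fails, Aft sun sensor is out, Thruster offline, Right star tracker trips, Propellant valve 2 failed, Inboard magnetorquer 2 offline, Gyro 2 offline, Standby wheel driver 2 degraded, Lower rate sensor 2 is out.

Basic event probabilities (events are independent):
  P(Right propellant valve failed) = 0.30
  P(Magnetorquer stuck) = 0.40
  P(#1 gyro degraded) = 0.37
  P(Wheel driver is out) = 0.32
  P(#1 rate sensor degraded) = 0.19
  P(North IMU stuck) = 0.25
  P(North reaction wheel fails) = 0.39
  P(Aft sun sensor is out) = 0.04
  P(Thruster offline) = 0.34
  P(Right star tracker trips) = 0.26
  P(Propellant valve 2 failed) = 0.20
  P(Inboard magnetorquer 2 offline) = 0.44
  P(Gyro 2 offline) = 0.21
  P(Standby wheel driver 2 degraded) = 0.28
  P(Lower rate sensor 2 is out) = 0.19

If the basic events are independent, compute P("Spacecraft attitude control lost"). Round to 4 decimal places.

0.9064

P(Reaction-wheel cluster lost) [AND] = 0.40 × 0.37 = 0.148000
P(Backup chain lost) [AND] = 0.30 × 0.148000 × 0.32 = 0.014208
P(Momentum path inoperative) [AND] = 0.25 × 0.39 = 0.097500
P(Sensor suite fails) [AND] = 0.19 × 0.097500 = 0.018525
P(Control loop unavailable) [OR] = 1 − (1−0.04) × (1−0.34) = 0.366400
P(Thruster branch unavailable) [OR] = 1 − (1−0.20) × (1−0.44) × (1−0.21) = 0.646080
P(Reaction-wheel cluster 2 unavailable) [OR] = 1 − (1−0.26) × (1−0.646080) = 0.738099
P(Backup chain 2 unavailable) [OR] = 1 − (1−0.366400) × (1−0.738099) × (1−0.28) = 0.880523
P(Spacecraft attitude control lost) [OR] = 1 − (1−0.014208) × (1−0.018525) × (1−0.880523) × (1−0.19) = 0.906366
Rounded to 4 decimal places: P(Spacecraft attitude control lost) ≈ 0.9064.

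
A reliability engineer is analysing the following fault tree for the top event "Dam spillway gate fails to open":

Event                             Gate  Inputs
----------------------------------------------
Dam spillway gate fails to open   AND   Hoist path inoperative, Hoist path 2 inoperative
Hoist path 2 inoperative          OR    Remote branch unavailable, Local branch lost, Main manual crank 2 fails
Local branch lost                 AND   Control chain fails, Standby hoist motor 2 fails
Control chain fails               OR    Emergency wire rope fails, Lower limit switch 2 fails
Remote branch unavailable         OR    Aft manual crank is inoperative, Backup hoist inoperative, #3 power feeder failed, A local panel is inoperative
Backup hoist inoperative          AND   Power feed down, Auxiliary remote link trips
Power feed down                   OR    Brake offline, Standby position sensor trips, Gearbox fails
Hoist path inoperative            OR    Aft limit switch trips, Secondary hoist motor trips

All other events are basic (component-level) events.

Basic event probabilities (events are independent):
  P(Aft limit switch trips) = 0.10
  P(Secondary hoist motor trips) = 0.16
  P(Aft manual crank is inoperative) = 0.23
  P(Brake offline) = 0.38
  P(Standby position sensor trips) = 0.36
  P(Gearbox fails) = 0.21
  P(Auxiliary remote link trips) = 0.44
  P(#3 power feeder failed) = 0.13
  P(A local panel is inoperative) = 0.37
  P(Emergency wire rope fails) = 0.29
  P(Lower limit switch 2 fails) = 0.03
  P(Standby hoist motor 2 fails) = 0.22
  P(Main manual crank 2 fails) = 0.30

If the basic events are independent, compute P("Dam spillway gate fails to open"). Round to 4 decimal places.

0.1971

P(Hoist path inoperative) [OR] = 1 − (1−0.10) × (1−0.16) = 0.244000
P(Power feed down) [OR] = 1 − (1−0.38) × (1−0.36) × (1−0.21) = 0.686528
P(Backup hoist inoperative) [AND] = 0.686528 × 0.44 = 0.302072
P(Remote branch unavailable) [OR] = 1 − (1−0.23) × (1−0.302072) × (1−0.13) × (1−0.37) = 0.705449
P(Control chain fails) [OR] = 1 − (1−0.29) × (1−0.03) = 0.311300
P(Local branch lost) [AND] = 0.311300 × 0.22 = 0.068486
P(Hoist path 2 inoperative) [OR] = 1 − (1−0.705449) × (1−0.068486) × (1−0.30) = 0.807935
P(Dam spillway gate fails to open) [AND] = 0.244000 × 0.807935 = 0.197136
Rounded to 4 decimal places: P(Dam spillway gate fails to open) ≈ 0.1971.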